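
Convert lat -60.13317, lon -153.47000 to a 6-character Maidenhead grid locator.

BC39gu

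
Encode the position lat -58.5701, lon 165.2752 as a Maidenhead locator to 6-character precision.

RD21pk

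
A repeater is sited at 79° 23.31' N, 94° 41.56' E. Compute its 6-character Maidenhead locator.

Offset from 180°W / 90°S: lon 274.6927°, lat 169.3885°.
Field: lon ⌊274.6927/20⌋ = 13 → N; lat ⌊169.3885/10⌋ = 16 → Q.
Square: lon ⌊14.6927/2⌋ = 7; lat ⌊9.3885/1⌋ = 9.
Subsquare: lon ⌊0.6927/0.0833333⌋ = 8 → i; lat ⌊0.3885/0.0416667⌋ = 9 → j.

NQ79ij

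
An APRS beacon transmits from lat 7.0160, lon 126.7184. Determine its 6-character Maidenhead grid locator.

PJ37ia

Shift to the Maidenhead origin (180°W, 90°S): lon 306.7184, lat 97.0160.
Field: lon ⌊306.7184/20⌋ = 15 → P; lat ⌊97.0160/10⌋ = 9 → J.
Square: lon ⌊6.7184/2⌋ = 3; lat ⌊7.0160/1⌋ = 7.
Subsquare: lon ⌊0.7184/0.0833333⌋ = 8 → i; lat ⌊0.0160/0.0416667⌋ = 0 → a.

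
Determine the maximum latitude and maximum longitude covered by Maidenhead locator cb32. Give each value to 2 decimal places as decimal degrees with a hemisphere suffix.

77.00° S, 132.00° W

Field C=2, B=1: +2·20° lon, +1·10° lat → SW at lon -140°, lat -80°.
Square 3, 2: +3·2° lon, +2·1° lat → SW at lon -134°, lat -78°.
Cell spans 2° lon × 1° lat. NE corner is SW corner plus one full cell.
latitude 77.00° S, longitude 132.00° W.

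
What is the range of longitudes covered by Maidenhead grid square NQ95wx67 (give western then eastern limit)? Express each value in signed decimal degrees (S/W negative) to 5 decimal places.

Field N=13, Q=16: +13·20° lon, +16·10° lat → SW at lon 80°, lat 70°.
Square 9, 5: +9·2° lon, +5·1° lat → SW at lon 98°, lat 75°.
Subsquare w=22, x=23: +22·0.0833333° lon, +23·0.0416667° lat → SW at lon 99.8333°, lat 75.9583°.
Extended square 6, 7: +6·0.00833333° lon, +7·0.00416667° lat → SW at lon 99.8833°, lat 75.9875°.
Cell spans 0.00833333° lon × 0.00416667° lat.
west 99.88333, east 99.89167.

99.88333, 99.89167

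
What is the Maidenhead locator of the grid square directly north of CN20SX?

CN21sa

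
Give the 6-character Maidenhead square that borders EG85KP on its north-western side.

Longitude subsquare k = 10; −1 → 9 = j.
Latitude subsquare p = 15; +1 → 16 = q.

EG85jq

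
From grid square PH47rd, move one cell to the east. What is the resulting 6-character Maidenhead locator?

Longitude subsquare r = 17; +1 → 18 = s.
The latitude characters are unchanged.

PH47sd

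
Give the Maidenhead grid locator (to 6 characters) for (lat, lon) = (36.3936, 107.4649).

OM36rj

Offset from 180°W / 90°S: lon 287.4649°, lat 126.3936°.
Field: lon ⌊287.4649/20⌋ = 14 → O; lat ⌊126.3936/10⌋ = 12 → M.
Square: lon ⌊7.4649/2⌋ = 3; lat ⌊6.3936/1⌋ = 6.
Subsquare: lon ⌊1.4649/0.0833333⌋ = 17 → r; lat ⌊0.3936/0.0416667⌋ = 9 → j.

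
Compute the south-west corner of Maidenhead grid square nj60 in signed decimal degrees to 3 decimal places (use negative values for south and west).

Field N=13, J=9: +13·20° lon, +9·10° lat → SW at lon 80°, lat 0°.
Square 6, 0: +6·2° lon, +0·1° lat → SW at lon 92°, lat 0°.
latitude 0.000, longitude 92.000.

0.000, 92.000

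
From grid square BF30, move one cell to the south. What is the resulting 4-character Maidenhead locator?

BE39

Latitude square 0; −1 → -1, wraps to 9, carry into field.
Latitude field F = 5; −1 → 4 = E.
The longitude characters are unchanged.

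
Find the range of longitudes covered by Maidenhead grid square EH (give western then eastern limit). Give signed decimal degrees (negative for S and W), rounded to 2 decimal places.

-100.00, -80.00

Field E=4, H=7: +4·20° lon, +7·10° lat → SW at lon -100°, lat -20°.
Cell spans 20° lon × 10° lat.
west -100.00, east -80.00.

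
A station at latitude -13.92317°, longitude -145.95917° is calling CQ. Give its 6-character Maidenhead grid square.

Offset from 180°W / 90°S: lon 34.0408°, lat 76.0768°.
Field: lon ⌊34.0408/20⌋ = 1 → B; lat ⌊76.0768/10⌋ = 7 → H.
Square: lon ⌊14.0408/2⌋ = 7; lat ⌊6.0768/1⌋ = 6.
Subsquare: lon ⌊0.0408/0.0833333⌋ = 0 → a; lat ⌊0.0768/0.0416667⌋ = 1 → b.

BH76ab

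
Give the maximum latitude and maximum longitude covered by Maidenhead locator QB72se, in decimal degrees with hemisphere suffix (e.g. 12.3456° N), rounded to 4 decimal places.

77.7917° S, 155.5833° E

Field Q=16, B=1: +16·20° lon, +1·10° lat → SW at lon 140°, lat -80°.
Square 7, 2: +7·2° lon, +2·1° lat → SW at lon 154°, lat -78°.
Subsquare s=18, e=4: +18·0.0833333° lon, +4·0.0416667° lat → SW at lon 155.5°, lat -77.8333°.
Cell spans 0.0833333° lon × 0.0416667° lat. NE corner is SW corner plus one full cell.
latitude 77.7917° S, longitude 155.5833° E.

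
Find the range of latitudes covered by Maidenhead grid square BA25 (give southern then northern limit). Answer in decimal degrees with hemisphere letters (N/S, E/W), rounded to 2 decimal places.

Field B=1, A=0: +1·20° lon, +0·10° lat → SW at lon -160°, lat -90°.
Square 2, 5: +2·2° lon, +5·1° lat → SW at lon -156°, lat -85°.
Cell spans 2° lon × 1° lat.
south 85.00° S, north 84.00° S.

85.00° S, 84.00° S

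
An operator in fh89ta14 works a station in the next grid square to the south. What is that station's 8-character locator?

FH89ta13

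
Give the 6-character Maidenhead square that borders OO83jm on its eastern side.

OO83km

Longitude subsquare j = 9; +1 → 10 = k.
The latitude characters are unchanged.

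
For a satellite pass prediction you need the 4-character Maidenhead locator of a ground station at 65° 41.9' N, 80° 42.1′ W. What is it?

Add 180° to longitude and 90° to latitude: 99.30, 155.70.
Field (20°×10°, letters A–R): lon ⌊99.30/20⌋ = 4 → E; lat ⌊155.70/10⌋ = 15 → P.
Square (2°×1°, digits 0–9): lon ⌊19.30/2⌋ = 9; lat ⌊5.70/1⌋ = 5.

EP95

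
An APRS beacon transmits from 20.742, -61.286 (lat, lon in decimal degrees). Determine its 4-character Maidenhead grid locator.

Add 180° to longitude and 90° to latitude: 118.71, 110.74.
Field: lon ⌊118.71/20⌋ = 5 → F; lat ⌊110.74/10⌋ = 11 → L.
Square: lon ⌊18.71/2⌋ = 9; lat ⌊0.74/1⌋ = 0.

FL90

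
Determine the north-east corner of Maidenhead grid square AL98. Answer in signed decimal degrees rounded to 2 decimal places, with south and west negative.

Field A=0, L=11: +0·20° lon, +11·10° lat → SW at lon -180°, lat 20°.
Square 9, 8: +9·2° lon, +8·1° lat → SW at lon -162°, lat 28°.
Cell spans 2° lon × 1° lat. NE corner is SW corner plus one full cell.
latitude 29.00, longitude -160.00.

29.00, -160.00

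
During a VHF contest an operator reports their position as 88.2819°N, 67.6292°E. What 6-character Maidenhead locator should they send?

Offset from 180°W / 90°S: lon 247.6292°, lat 178.2819°.
Field: 247.6292/20 → 12 → M, 178.2819/10 → 17 → R; chars MR.
Square: 7.6292/2 → 3, 8.2819/1 → 8; chars 38.
Subsquare: 1.6292/0.0833333 → 19 → t, 0.2819/0.0416667 → 6 → g; chars tg.

MR38tg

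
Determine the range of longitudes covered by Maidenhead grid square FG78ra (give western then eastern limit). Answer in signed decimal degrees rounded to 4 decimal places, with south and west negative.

Field F=5, G=6: +5·20° lon, +6·10° lat → SW at lon -80°, lat -30°.
Square 7, 8: +7·2° lon, +8·1° lat → SW at lon -66°, lat -22°.
Subsquare r=17, a=0: +17·0.0833333° lon, +0·0.0416667° lat → SW at lon -64.5833°, lat -22°.
Cell spans 0.0833333° lon × 0.0416667° lat.
west -64.5833, east -64.5000.

-64.5833, -64.5000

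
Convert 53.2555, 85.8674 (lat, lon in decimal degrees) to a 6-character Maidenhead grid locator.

NO23wg

Offset from 180°W / 90°S: lon 265.8674°, lat 143.2555°.
Field: 265.8674/20 → 13 → N, 143.2555/10 → 14 → O; chars NO.
Square: 5.8674/2 → 2, 3.2555/1 → 3; chars 23.
Subsquare: 1.8674/0.0833333 → 22 → w, 0.2555/0.0416667 → 6 → g; chars wg.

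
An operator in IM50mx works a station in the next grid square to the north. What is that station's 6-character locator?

IM51ma

Latitude subsquare x = 23; +1 → 24, wraps to 0 = a, carry into square.
Latitude square 0; +1 → 1.
The longitude characters are unchanged.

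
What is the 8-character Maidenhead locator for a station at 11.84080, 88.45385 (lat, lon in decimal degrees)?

NK41fu41

Add 180° to longitude and 90° to latitude: 268.45385, 101.84080.
Field: lon ⌊268.45385/20⌋ = 13 → N; lat ⌊101.84080/10⌋ = 10 → K.
Square: lon ⌊8.45385/2⌋ = 4; lat ⌊1.84080/1⌋ = 1.
Subsquare: lon ⌊0.45385/0.0833333⌋ = 5 → f; lat ⌊0.84080/0.0416667⌋ = 20 → u.
Extended square: lon ⌊0.03718/0.00833333⌋ = 4; lat ⌊0.00747/0.00416667⌋ = 1.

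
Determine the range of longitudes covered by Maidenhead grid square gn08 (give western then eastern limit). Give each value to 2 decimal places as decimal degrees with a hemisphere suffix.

Field G=6, N=13: +6·20° lon, +13·10° lat → SW at lon -60°, lat 40°.
Square 0, 8: +0·2° lon, +8·1° lat → SW at lon -60°, lat 48°.
Cell spans 2° lon × 1° lat.
west 60.00° W, east 58.00° W.

60.00° W, 58.00° W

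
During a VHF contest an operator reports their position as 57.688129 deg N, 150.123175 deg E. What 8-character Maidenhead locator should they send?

QO57bq45

Shift to the Maidenhead origin (180°W, 90°S): lon 330.12318, lat 147.68813.
Field (20°×10°, letters A–R): lon ⌊330.12318/20⌋ = 16 → Q; lat ⌊147.68813/10⌋ = 14 → O.
Square (2°×1°, digits 0–9): lon ⌊10.12318/2⌋ = 5; lat ⌊7.68813/1⌋ = 7.
Subsquare (5′×2.5′, letters a–x): lon ⌊0.12318/0.0833333⌋ = 1 → b; lat ⌊0.68813/0.0416667⌋ = 16 → q.
Extended square (30″×15″, digits 0–9): lon ⌊0.03984/0.00833333⌋ = 4; lat ⌊0.02146/0.00416667⌋ = 5.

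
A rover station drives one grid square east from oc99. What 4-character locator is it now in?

PC09

Longitude square 9; +1 → 10, wraps to 0, carry into field.
Longitude field O = 14; +1 → 15 = P.
The latitude characters are unchanged.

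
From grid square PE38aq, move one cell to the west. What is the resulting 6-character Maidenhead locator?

PE28xq

Longitude subsquare a = 0; −1 → -1, wraps to 23 = x, carry into square.
Longitude square 3; −1 → 2.
The latitude characters are unchanged.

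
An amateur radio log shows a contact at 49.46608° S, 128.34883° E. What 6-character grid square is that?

PE40em

Shift to the Maidenhead origin (180°W, 90°S): lon 308.3488, lat 40.5339.
Field: lon ⌊308.3488/20⌋ = 15 → P; lat ⌊40.5339/10⌋ = 4 → E.
Square: lon ⌊8.3488/2⌋ = 4; lat ⌊0.5339/1⌋ = 0.
Subsquare: lon ⌊0.3488/0.0833333⌋ = 4 → e; lat ⌊0.5339/0.0416667⌋ = 12 → m.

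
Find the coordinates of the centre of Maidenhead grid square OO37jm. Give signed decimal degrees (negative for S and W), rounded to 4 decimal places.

Field O=14, O=14: +14·20° lon, +14·10° lat → SW at lon 100°, lat 50°.
Square 3, 7: +3·2° lon, +7·1° lat → SW at lon 106°, lat 57°.
Subsquare j=9, m=12: +9·0.0833333° lon, +12·0.0416667° lat → SW at lon 106.75°, lat 57.5°.
Cell spans 0.0833333° lon × 0.0416667° lat. Centre is SW corner plus half of each.
latitude 57.5208, longitude 106.7917.

57.5208, 106.7917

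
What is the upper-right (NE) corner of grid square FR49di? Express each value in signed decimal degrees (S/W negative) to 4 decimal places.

Field F=5, R=17: +5·20° lon, +17·10° lat → SW at lon -80°, lat 80°.
Square 4, 9: +4·2° lon, +9·1° lat → SW at lon -72°, lat 89°.
Subsquare d=3, i=8: +3·0.0833333° lon, +8·0.0416667° lat → SW at lon -71.75°, lat 89.3333°.
Cell spans 0.0833333° lon × 0.0416667° lat. NE corner is SW corner plus one full cell.
latitude 89.3750, longitude -71.6667.

89.3750, -71.6667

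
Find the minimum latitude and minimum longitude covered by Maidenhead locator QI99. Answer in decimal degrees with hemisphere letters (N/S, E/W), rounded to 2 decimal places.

Field Q=16, I=8: +16·20° lon, +8·10° lat → SW at lon 140°, lat -10°.
Square 9, 9: +9·2° lon, +9·1° lat → SW at lon 158°, lat -1°.
latitude 1.00° S, longitude 158.00° E.

1.00° S, 158.00° E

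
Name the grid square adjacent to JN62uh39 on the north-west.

JN62ui20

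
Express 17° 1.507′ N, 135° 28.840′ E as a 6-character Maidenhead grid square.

Shift to the Maidenhead origin (180°W, 90°S): lon 315.4807, lat 107.0251.
Field: 315.4807/20 → 15 → P, 107.0251/10 → 10 → K; chars PK.
Square: 15.4807/2 → 7, 7.0251/1 → 7; chars 77.
Subsquare: 1.4807/0.0833333 → 17 → r, 0.0251/0.0416667 → 0 → a; chars ra.

PK77ra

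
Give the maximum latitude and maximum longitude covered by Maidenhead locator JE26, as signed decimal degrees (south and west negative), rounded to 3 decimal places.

-43.000, 6.000

Field J=9, E=4: +9·20° lon, +4·10° lat → SW at lon 0°, lat -50°.
Square 2, 6: +2·2° lon, +6·1° lat → SW at lon 4°, lat -44°.
Cell spans 2° lon × 1° lat. NE corner is SW corner plus one full cell.
latitude -43.000, longitude 6.000.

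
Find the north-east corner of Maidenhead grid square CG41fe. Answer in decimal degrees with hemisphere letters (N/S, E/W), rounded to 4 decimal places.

28.7917° S, 131.5000° W

Field C=2, G=6: +2·20° lon, +6·10° lat → SW at lon -140°, lat -30°.
Square 4, 1: +4·2° lon, +1·1° lat → SW at lon -132°, lat -29°.
Subsquare f=5, e=4: +5·0.0833333° lon, +4·0.0416667° lat → SW at lon -131.583°, lat -28.8333°.
Cell spans 0.0833333° lon × 0.0416667° lat. NE corner is SW corner plus one full cell.
latitude 28.7917° S, longitude 131.5000° W.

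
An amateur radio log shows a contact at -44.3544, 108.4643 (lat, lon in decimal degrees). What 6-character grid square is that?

Add 180° to longitude and 90° to latitude: 288.4643, 45.6456.
Field: 288.4643/20 → 14 → O, 45.6456/10 → 4 → E; chars OE.
Square: 8.4643/2 → 4, 5.6456/1 → 5; chars 45.
Subsquare: 0.4643/0.0833333 → 5 → f, 0.6456/0.0416667 → 15 → p; chars fp.

OE45fp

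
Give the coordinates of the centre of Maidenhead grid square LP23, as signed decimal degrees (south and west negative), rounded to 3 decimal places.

63.500, 45.000

Field L=11, P=15: +11·20° lon, +15·10° lat → SW at lon 40°, lat 60°.
Square 2, 3: +2·2° lon, +3·1° lat → SW at lon 44°, lat 63°.
Cell spans 2° lon × 1° lat. Centre is SW corner plus half of each.
latitude 63.500, longitude 45.000.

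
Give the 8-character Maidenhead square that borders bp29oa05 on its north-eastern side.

BP29oa16

Longitude extended square 0; +1 → 1.
Latitude extended square 5; +1 → 6.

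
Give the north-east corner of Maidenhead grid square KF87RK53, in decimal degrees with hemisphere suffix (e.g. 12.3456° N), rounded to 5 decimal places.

Field K=10, F=5: +10·20° lon, +5·10° lat → SW at lon 20°, lat -40°.
Square 8, 7: +8·2° lon, +7·1° lat → SW at lon 36°, lat -33°.
Subsquare r=17, k=10: +17·0.0833333° lon, +10·0.0416667° lat → SW at lon 37.4167°, lat -32.5833°.
Extended square 5, 3: +5·0.00833333° lon, +3·0.00416667° lat → SW at lon 37.4583°, lat -32.5708°.
Cell spans 0.00833333° lon × 0.00416667° lat. NE corner is SW corner plus one full cell.
latitude 32.56667° S, longitude 37.46667° E.

32.56667° S, 37.46667° E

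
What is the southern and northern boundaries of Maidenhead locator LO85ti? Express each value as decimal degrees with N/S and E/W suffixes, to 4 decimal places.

55.3333° N, 55.3750° N

Field L=11, O=14: +11·20° lon, +14·10° lat → SW at lon 40°, lat 50°.
Square 8, 5: +8·2° lon, +5·1° lat → SW at lon 56°, lat 55°.
Subsquare t=19, i=8: +19·0.0833333° lon, +8·0.0416667° lat → SW at lon 57.5833°, lat 55.3333°.
Cell spans 0.0833333° lon × 0.0416667° lat.
south 55.3333° N, north 55.3750° N.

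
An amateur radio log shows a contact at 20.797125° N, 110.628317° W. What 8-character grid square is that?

DL40qt41

Offset from 180°W / 90°S: lon 69.37168°, lat 110.79712°.
Field: 69.37168/20 → 3 → D, 110.79712/10 → 11 → L; chars DL.
Square: 9.37168/2 → 4, 0.79712/1 → 0; chars 40.
Subsquare: 1.37168/0.0833333 → 16 → q, 0.79712/0.0416667 → 19 → t; chars qt.
Extended square: 0.03835/0.00833333 → 4, 0.00546/0.00416667 → 1; chars 41.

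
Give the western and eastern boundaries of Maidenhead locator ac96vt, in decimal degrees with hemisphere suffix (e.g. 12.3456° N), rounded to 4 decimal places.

160.2500° W, 160.1667° W

Field A=0, C=2: +0·20° lon, +2·10° lat → SW at lon -180°, lat -70°.
Square 9, 6: +9·2° lon, +6·1° lat → SW at lon -162°, lat -64°.
Subsquare v=21, t=19: +21·0.0833333° lon, +19·0.0416667° lat → SW at lon -160.25°, lat -63.2083°.
Cell spans 0.0833333° lon × 0.0416667° lat.
west 160.2500° W, east 160.1667° W.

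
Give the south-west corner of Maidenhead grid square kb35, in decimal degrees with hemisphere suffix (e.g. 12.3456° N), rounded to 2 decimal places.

Field K=10, B=1: +10·20° lon, +1·10° lat → SW at lon 20°, lat -80°.
Square 3, 5: +3·2° lon, +5·1° lat → SW at lon 26°, lat -75°.
latitude 75.00° S, longitude 26.00° E.

75.00° S, 26.00° E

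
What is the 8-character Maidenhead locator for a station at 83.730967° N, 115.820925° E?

OR73vr85

Add 180° to longitude and 90° to latitude: 295.82092, 173.73097.
Field (20°×10°, letters A–R): lon ⌊295.82092/20⌋ = 14 → O; lat ⌊173.73097/10⌋ = 17 → R.
Square (2°×1°, digits 0–9): lon ⌊15.82092/2⌋ = 7; lat ⌊3.73097/1⌋ = 3.
Subsquare (5′×2.5′, letters a–x): lon ⌊1.82092/0.0833333⌋ = 21 → v; lat ⌊0.73097/0.0416667⌋ = 17 → r.
Extended square (30″×15″, digits 0–9): lon ⌊0.07092/0.00833333⌋ = 8; lat ⌊0.02263/0.00416667⌋ = 5.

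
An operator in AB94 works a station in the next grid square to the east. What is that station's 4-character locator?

BB04

Longitude square 9; +1 → 10, wraps to 0, carry into field.
Longitude field A = 0; +1 → 1 = B.
The latitude characters are unchanged.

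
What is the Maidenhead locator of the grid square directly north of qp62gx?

QP63ga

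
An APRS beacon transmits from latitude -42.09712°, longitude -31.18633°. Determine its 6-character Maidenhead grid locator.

Offset from 180°W / 90°S: lon 148.8137°, lat 47.9029°.
Field (20°×10°, letters A–R): 148.8137/20 → 7 → H, 47.9029/10 → 4 → E; chars HE.
Square (2°×1°, digits 0–9): 8.8137/2 → 4, 7.9029/1 → 7; chars 47.
Subsquare (5′×2.5′, letters a–x): 0.8137/0.0833333 → 9 → j, 0.9029/0.0416667 → 21 → v; chars jv.

HE47jv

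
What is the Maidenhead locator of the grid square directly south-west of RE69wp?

RE69vo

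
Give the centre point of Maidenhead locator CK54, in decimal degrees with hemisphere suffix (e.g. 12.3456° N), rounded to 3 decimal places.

Field C=2, K=10: +2·20° lon, +10·10° lat → SW at lon -140°, lat 10°.
Square 5, 4: +5·2° lon, +4·1° lat → SW at lon -130°, lat 14°.
Cell spans 2° lon × 1° lat. Centre is SW corner plus half of each.
latitude 14.500° N, longitude 129.000° W.

14.500° N, 129.000° W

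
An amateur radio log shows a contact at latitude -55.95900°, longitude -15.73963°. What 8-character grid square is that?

Shift to the Maidenhead origin (180°W, 90°S): lon 164.26037, lat 34.04100.
Field: lon ⌊164.26037/20⌋ = 8 → I; lat ⌊34.04100/10⌋ = 3 → D.
Square: lon ⌊4.26037/2⌋ = 2; lat ⌊4.04100/1⌋ = 4.
Subsquare: lon ⌊0.26037/0.0833333⌋ = 3 → d; lat ⌊0.04100/0.0416667⌋ = 0 → a.
Extended square: lon ⌊0.01037/0.00833333⌋ = 1; lat ⌊0.04100/0.00416667⌋ = 9.

ID24da19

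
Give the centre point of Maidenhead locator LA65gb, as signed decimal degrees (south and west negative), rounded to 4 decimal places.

-84.9375, 52.5417

Field L=11, A=0: +11·20° lon, +0·10° lat → SW at lon 40°, lat -90°.
Square 6, 5: +6·2° lon, +5·1° lat → SW at lon 52°, lat -85°.
Subsquare g=6, b=1: +6·0.0833333° lon, +1·0.0416667° lat → SW at lon 52.5°, lat -84.9583°.
Cell spans 0.0833333° lon × 0.0416667° lat. Centre is SW corner plus half of each.
latitude -84.9375, longitude 52.5417.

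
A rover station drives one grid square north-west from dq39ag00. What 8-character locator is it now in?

DQ29xg91

Longitude extended square 0; −1 → -1, wraps to 9, carry into subsquare.
Longitude subsquare a = 0; −1 → -1, wraps to 23 = x, carry into square.
Longitude square 3; −1 → 2.
Latitude extended square 0; +1 → 1.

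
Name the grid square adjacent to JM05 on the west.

IM95

Longitude square 0; −1 → -1, wraps to 9, carry into field.
Longitude field J = 9; −1 → 8 = I.
The latitude characters are unchanged.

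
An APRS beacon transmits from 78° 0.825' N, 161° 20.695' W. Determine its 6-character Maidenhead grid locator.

Offset from 180°W / 90°S: lon 18.6551°, lat 168.0138°.
Field: lon ⌊18.6551/20⌋ = 0 → A; lat ⌊168.0138/10⌋ = 16 → Q.
Square: lon ⌊18.6551/2⌋ = 9; lat ⌊8.0138/1⌋ = 8.
Subsquare: lon ⌊0.6551/0.0833333⌋ = 7 → h; lat ⌊0.0138/0.0416667⌋ = 0 → a.

AQ98ha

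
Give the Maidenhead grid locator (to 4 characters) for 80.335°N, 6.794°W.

IR60

Shift to the Maidenhead origin (180°W, 90°S): lon 173.21, lat 170.33.
Field: lon ⌊173.21/20⌋ = 8 → I; lat ⌊170.33/10⌋ = 17 → R.
Square: lon ⌊13.21/2⌋ = 6; lat ⌊0.33/1⌋ = 0.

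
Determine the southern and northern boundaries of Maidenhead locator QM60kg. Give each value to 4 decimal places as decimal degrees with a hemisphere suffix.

Field Q=16, M=12: +16·20° lon, +12·10° lat → SW at lon 140°, lat 30°.
Square 6, 0: +6·2° lon, +0·1° lat → SW at lon 152°, lat 30°.
Subsquare k=10, g=6: +10·0.0833333° lon, +6·0.0416667° lat → SW at lon 152.833°, lat 30.25°.
Cell spans 0.0833333° lon × 0.0416667° lat.
south 30.2500° N, north 30.2917° N.

30.2500° N, 30.2917° N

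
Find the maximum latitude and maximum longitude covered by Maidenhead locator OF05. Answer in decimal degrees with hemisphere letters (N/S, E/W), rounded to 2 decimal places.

Field O=14, F=5: +14·20° lon, +5·10° lat → SW at lon 100°, lat -40°.
Square 0, 5: +0·2° lon, +5·1° lat → SW at lon 100°, lat -35°.
Cell spans 2° lon × 1° lat. NE corner is SW corner plus one full cell.
latitude 34.00° S, longitude 102.00° E.

34.00° S, 102.00° E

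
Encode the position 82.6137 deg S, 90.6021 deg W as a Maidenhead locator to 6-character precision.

Offset from 180°W / 90°S: lon 89.3979°, lat 7.3863°.
Field: 89.3979/20 → 4 → E, 7.3863/10 → 0 → A; chars EA.
Square: 9.3979/2 → 4, 7.3863/1 → 7; chars 47.
Subsquare: 1.3979/0.0833333 → 16 → q, 0.3863/0.0416667 → 9 → j; chars qj.

EA47qj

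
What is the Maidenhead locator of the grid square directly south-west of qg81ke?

Longitude subsquare k = 10; −1 → 9 = j.
Latitude subsquare e = 4; −1 → 3 = d.

QG81jd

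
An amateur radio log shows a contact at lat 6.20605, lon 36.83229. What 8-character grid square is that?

Add 180° to longitude and 90° to latitude: 216.83229, 96.20605.
Field (20°×10°, letters A–R): lon ⌊216.83229/20⌋ = 10 → K; lat ⌊96.20605/10⌋ = 9 → J.
Square (2°×1°, digits 0–9): lon ⌊16.83229/2⌋ = 8; lat ⌊6.20605/1⌋ = 6.
Subsquare (5′×2.5′, letters a–x): lon ⌊0.83229/0.0833333⌋ = 9 → j; lat ⌊0.20605/0.0416667⌋ = 4 → e.
Extended square (30″×15″, digits 0–9): lon ⌊0.08229/0.00833333⌋ = 9; lat ⌊0.03938/0.00416667⌋ = 9.

KJ86je99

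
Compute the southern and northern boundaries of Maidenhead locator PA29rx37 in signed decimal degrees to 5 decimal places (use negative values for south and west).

-80.01250, -80.00833

Field P=15, A=0: +15·20° lon, +0·10° lat → SW at lon 120°, lat -90°.
Square 2, 9: +2·2° lon, +9·1° lat → SW at lon 124°, lat -81°.
Subsquare r=17, x=23: +17·0.0833333° lon, +23·0.0416667° lat → SW at lon 125.417°, lat -80.0417°.
Extended square 3, 7: +3·0.00833333° lon, +7·0.00416667° lat → SW at lon 125.442°, lat -80.0125°.
Cell spans 0.00833333° lon × 0.00416667° lat.
south -80.01250, north -80.00833.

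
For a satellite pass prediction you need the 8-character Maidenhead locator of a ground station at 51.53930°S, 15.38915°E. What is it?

Offset from 180°W / 90°S: lon 195.38915°, lat 38.46070°.
Field: lon ⌊195.38915/20⌋ = 9 → J; lat ⌊38.46070/10⌋ = 3 → D.
Square: lon ⌊15.38915/2⌋ = 7; lat ⌊8.46070/1⌋ = 8.
Subsquare: lon ⌊1.38915/0.0833333⌋ = 16 → q; lat ⌊0.46070/0.0416667⌋ = 11 → l.
Extended square: lon ⌊0.05582/0.00833333⌋ = 6; lat ⌊0.00237/0.00416667⌋ = 0.

JD78ql60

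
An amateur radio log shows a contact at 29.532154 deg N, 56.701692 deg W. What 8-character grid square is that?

Shift to the Maidenhead origin (180°W, 90°S): lon 123.29831, lat 119.53215.
Field: lon ⌊123.29831/20⌋ = 6 → G; lat ⌊119.53215/10⌋ = 11 → L.
Square: lon ⌊3.29831/2⌋ = 1; lat ⌊9.53215/1⌋ = 9.
Subsquare: lon ⌊1.29831/0.0833333⌋ = 15 → p; lat ⌊0.53215/0.0416667⌋ = 12 → m.
Extended square: lon ⌊0.04831/0.00833333⌋ = 5; lat ⌊0.03215/0.00416667⌋ = 7.

GL19pm57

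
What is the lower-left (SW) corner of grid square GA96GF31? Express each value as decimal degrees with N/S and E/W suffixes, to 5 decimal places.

83.78750° S, 41.47500° W

Field G=6, A=0: +6·20° lon, +0·10° lat → SW at lon -60°, lat -90°.
Square 9, 6: +9·2° lon, +6·1° lat → SW at lon -42°, lat -84°.
Subsquare g=6, f=5: +6·0.0833333° lon, +5·0.0416667° lat → SW at lon -41.5°, lat -83.7917°.
Extended square 3, 1: +3·0.00833333° lon, +1·0.00416667° lat → SW at lon -41.475°, lat -83.7875°.
latitude 83.78750° S, longitude 41.47500° W.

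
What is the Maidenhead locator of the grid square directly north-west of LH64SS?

LH64rt

Longitude subsquare s = 18; −1 → 17 = r.
Latitude subsquare s = 18; +1 → 19 = t.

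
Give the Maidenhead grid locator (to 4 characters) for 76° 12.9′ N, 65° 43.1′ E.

MQ26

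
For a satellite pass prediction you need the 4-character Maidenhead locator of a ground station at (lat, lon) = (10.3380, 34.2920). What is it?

KK70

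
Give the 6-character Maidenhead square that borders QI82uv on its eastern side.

QI82vv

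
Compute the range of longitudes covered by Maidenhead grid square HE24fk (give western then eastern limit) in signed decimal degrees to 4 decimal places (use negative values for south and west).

-35.5833, -35.5000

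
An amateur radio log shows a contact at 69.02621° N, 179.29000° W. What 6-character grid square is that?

AP09ia

Offset from 180°W / 90°S: lon 0.7100°, lat 159.0262°.
Field: 0.7100/20 → 0 → A, 159.0262/10 → 15 → P; chars AP.
Square: 0.7100/2 → 0, 9.0262/1 → 9; chars 09.
Subsquare: 0.7100/0.0833333 → 8 → i, 0.0262/0.0416667 → 0 → a; chars ia.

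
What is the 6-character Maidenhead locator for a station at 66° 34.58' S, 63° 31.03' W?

Add 180° to longitude and 90° to latitude: 116.4828, 23.4237.
Field: 116.4828/20 → 5 → F, 23.4237/10 → 2 → C; chars FC.
Square: 16.4828/2 → 8, 3.4237/1 → 3; chars 83.
Subsquare: 0.4828/0.0833333 → 5 → f, 0.4237/0.0416667 → 10 → k; chars fk.

FC83fk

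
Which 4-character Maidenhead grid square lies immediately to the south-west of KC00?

Longitude square 0; −1 → -1, wraps to 9, carry into field.
Longitude field K = 10; −1 → 9 = J.
Latitude square 0; −1 → -1, wraps to 9, carry into field.
Latitude field C = 2; −1 → 1 = B.

JB99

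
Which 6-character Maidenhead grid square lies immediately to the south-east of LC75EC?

Longitude subsquare e = 4; +1 → 5 = f.
Latitude subsquare c = 2; −1 → 1 = b.

LC75fb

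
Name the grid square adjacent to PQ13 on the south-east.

Longitude square 1; +1 → 2.
Latitude square 3; −1 → 2.

PQ22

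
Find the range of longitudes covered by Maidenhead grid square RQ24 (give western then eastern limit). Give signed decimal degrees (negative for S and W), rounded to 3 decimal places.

Field R=17, Q=16: +17·20° lon, +16·10° lat → SW at lon 160°, lat 70°.
Square 2, 4: +2·2° lon, +4·1° lat → SW at lon 164°, lat 74°.
Cell spans 2° lon × 1° lat.
west 164.000, east 166.000.

164.000, 166.000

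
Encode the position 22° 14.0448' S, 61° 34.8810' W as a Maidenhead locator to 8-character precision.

FG97fs03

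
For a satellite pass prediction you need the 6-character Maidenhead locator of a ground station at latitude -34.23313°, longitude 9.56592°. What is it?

JF45ss

Offset from 180°W / 90°S: lon 189.5659°, lat 55.7669°.
Field: lon ⌊189.5659/20⌋ = 9 → J; lat ⌊55.7669/10⌋ = 5 → F.
Square: lon ⌊9.5659/2⌋ = 4; lat ⌊5.7669/1⌋ = 5.
Subsquare: lon ⌊1.5659/0.0833333⌋ = 18 → s; lat ⌊0.7669/0.0416667⌋ = 18 → s.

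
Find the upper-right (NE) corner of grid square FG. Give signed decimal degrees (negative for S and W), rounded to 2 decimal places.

Field F=5, G=6: +5·20° lon, +6·10° lat → SW at lon -80°, lat -30°.
Cell spans 20° lon × 10° lat. NE corner is SW corner plus one full cell.
latitude -20.00, longitude -60.00.

-20.00, -60.00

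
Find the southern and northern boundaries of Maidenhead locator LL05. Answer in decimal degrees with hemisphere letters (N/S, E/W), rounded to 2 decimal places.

25.00° N, 26.00° N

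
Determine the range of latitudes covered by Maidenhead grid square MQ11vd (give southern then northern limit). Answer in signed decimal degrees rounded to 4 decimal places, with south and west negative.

Field M=12, Q=16: +12·20° lon, +16·10° lat → SW at lon 60°, lat 70°.
Square 1, 1: +1·2° lon, +1·1° lat → SW at lon 62°, lat 71°.
Subsquare v=21, d=3: +21·0.0833333° lon, +3·0.0416667° lat → SW at lon 63.75°, lat 71.125°.
Cell spans 0.0833333° lon × 0.0416667° lat.
south 71.1250, north 71.1667.

71.1250, 71.1667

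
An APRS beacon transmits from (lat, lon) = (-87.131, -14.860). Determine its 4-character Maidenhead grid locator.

Add 180° to longitude and 90° to latitude: 165.14, 2.87.
Field: 165.14/20 → 8 → I, 2.87/10 → 0 → A; chars IA.
Square: 5.14/2 → 2, 2.87/1 → 2; chars 22.

IA22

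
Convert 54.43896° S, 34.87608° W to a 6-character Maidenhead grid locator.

Shift to the Maidenhead origin (180°W, 90°S): lon 145.1239, lat 35.5610.
Field: lon ⌊145.1239/20⌋ = 7 → H; lat ⌊35.5610/10⌋ = 3 → D.
Square: lon ⌊5.1239/2⌋ = 2; lat ⌊5.5610/1⌋ = 5.
Subsquare: lon ⌊1.1239/0.0833333⌋ = 13 → n; lat ⌊0.5610/0.0416667⌋ = 13 → n.

HD25nn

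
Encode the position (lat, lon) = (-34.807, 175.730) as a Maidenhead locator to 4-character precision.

RF75

Add 180° to longitude and 90° to latitude: 355.73, 55.19.
Field (20°×10°, letters A–R): lon ⌊355.73/20⌋ = 17 → R; lat ⌊55.19/10⌋ = 5 → F.
Square (2°×1°, digits 0–9): lon ⌊15.73/2⌋ = 7; lat ⌊5.19/1⌋ = 5.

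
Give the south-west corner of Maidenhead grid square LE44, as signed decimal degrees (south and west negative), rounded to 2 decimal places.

Field L=11, E=4: +11·20° lon, +4·10° lat → SW at lon 40°, lat -50°.
Square 4, 4: +4·2° lon, +4·1° lat → SW at lon 48°, lat -46°.
latitude -46.00, longitude 48.00.

-46.00, 48.00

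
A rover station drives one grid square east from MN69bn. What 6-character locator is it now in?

Longitude subsquare b = 1; +1 → 2 = c.
The latitude characters are unchanged.

MN69cn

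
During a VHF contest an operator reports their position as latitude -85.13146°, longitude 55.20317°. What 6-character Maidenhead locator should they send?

Offset from 180°W / 90°S: lon 235.2032°, lat 4.8685°.
Field: 235.2032/20 → 11 → L, 4.8685/10 → 0 → A; chars LA.
Square: 15.2032/2 → 7, 4.8685/1 → 4; chars 74.
Subsquare: 1.2032/0.0833333 → 14 → o, 0.8685/0.0416667 → 20 → u; chars ou.

LA74ou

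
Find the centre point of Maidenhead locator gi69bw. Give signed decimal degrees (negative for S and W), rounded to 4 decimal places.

Field G=6, I=8: +6·20° lon, +8·10° lat → SW at lon -60°, lat -10°.
Square 6, 9: +6·2° lon, +9·1° lat → SW at lon -48°, lat -1°.
Subsquare b=1, w=22: +1·0.0833333° lon, +22·0.0416667° lat → SW at lon -47.9167°, lat -0.0833333°.
Cell spans 0.0833333° lon × 0.0416667° lat. Centre is SW corner plus half of each.
latitude -0.0625, longitude -47.8750.

-0.0625, -47.8750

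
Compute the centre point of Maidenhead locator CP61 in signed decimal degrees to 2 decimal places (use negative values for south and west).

Field C=2, P=15: +2·20° lon, +15·10° lat → SW at lon -140°, lat 60°.
Square 6, 1: +6·2° lon, +1·1° lat → SW at lon -128°, lat 61°.
Cell spans 2° lon × 1° lat. Centre is SW corner plus half of each.
latitude 61.50, longitude -127.00.

61.50, -127.00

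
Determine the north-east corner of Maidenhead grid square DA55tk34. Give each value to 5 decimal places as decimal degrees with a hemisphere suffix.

84.56250° S, 108.38333° W

Field D=3, A=0: +3·20° lon, +0·10° lat → SW at lon -120°, lat -90°.
Square 5, 5: +5·2° lon, +5·1° lat → SW at lon -110°, lat -85°.
Subsquare t=19, k=10: +19·0.0833333° lon, +10·0.0416667° lat → SW at lon -108.417°, lat -84.5833°.
Extended square 3, 4: +3·0.00833333° lon, +4·0.00416667° lat → SW at lon -108.392°, lat -84.5667°.
Cell spans 0.00833333° lon × 0.00416667° lat. NE corner is SW corner plus one full cell.
latitude 84.56250° S, longitude 108.38333° W.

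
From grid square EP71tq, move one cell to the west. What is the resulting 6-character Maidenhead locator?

Longitude subsquare t = 19; −1 → 18 = s.
The latitude characters are unchanged.

EP71sq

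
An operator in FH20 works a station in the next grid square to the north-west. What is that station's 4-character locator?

Longitude square 2; −1 → 1.
Latitude square 0; +1 → 1.

FH11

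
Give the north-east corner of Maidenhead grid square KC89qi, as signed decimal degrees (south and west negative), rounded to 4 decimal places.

Field K=10, C=2: +10·20° lon, +2·10° lat → SW at lon 20°, lat -70°.
Square 8, 9: +8·2° lon, +9·1° lat → SW at lon 36°, lat -61°.
Subsquare q=16, i=8: +16·0.0833333° lon, +8·0.0416667° lat → SW at lon 37.3333°, lat -60.6667°.
Cell spans 0.0833333° lon × 0.0416667° lat. NE corner is SW corner plus one full cell.
latitude -60.6250, longitude 37.4167.

-60.6250, 37.4167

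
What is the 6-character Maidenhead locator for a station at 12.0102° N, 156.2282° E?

Shift to the Maidenhead origin (180°W, 90°S): lon 336.2282, lat 102.0102.
Field (20°×10°, letters A–R): lon ⌊336.2282/20⌋ = 16 → Q; lat ⌊102.0102/10⌋ = 10 → K.
Square (2°×1°, digits 0–9): lon ⌊16.2282/2⌋ = 8; lat ⌊2.0102/1⌋ = 2.
Subsquare (5′×2.5′, letters a–x): lon ⌊0.2282/0.0833333⌋ = 2 → c; lat ⌊0.0102/0.0416667⌋ = 0 → a.

QK82ca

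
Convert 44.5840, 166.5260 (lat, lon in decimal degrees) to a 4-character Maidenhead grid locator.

Offset from 180°W / 90°S: lon 346.53°, lat 134.58°.
Field: lon ⌊346.53/20⌋ = 17 → R; lat ⌊134.58/10⌋ = 13 → N.
Square: lon ⌊6.53/2⌋ = 3; lat ⌊4.58/1⌋ = 4.

RN34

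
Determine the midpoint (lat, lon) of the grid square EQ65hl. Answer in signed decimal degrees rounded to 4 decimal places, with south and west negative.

75.4792, -87.3750

Field E=4, Q=16: +4·20° lon, +16·10° lat → SW at lon -100°, lat 70°.
Square 6, 5: +6·2° lon, +5·1° lat → SW at lon -88°, lat 75°.
Subsquare h=7, l=11: +7·0.0833333° lon, +11·0.0416667° lat → SW at lon -87.4167°, lat 75.4583°.
Cell spans 0.0833333° lon × 0.0416667° lat. Centre is SW corner plus half of each.
latitude 75.4792, longitude -87.3750.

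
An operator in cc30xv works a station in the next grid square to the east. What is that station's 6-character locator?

CC40av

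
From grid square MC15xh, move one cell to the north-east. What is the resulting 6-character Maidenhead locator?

MC25ai

Longitude subsquare x = 23; +1 → 24, wraps to 0 = a, carry into square.
Longitude square 1; +1 → 2.
Latitude subsquare h = 7; +1 → 8 = i.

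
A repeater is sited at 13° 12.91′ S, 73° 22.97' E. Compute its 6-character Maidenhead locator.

Add 180° to longitude and 90° to latitude: 253.3828, 76.7848.
Field: 253.3828/20 → 12 → M, 76.7848/10 → 7 → H; chars MH.
Square: 13.3828/2 → 6, 6.7848/1 → 6; chars 66.
Subsquare: 1.3828/0.0833333 → 16 → q, 0.7848/0.0416667 → 18 → s; chars qs.

MH66qs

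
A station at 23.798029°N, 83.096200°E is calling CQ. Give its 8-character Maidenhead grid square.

Add 180° to longitude and 90° to latitude: 263.09620, 113.79803.
Field: 263.09620/20 → 13 → N, 113.79803/10 → 11 → L; chars NL.
Square: 3.09620/2 → 1, 3.79803/1 → 3; chars 13.
Subsquare: 1.09620/0.0833333 → 13 → n, 0.79803/0.0416667 → 19 → t; chars nt.
Extended square: 0.01287/0.00833333 → 1, 0.00636/0.00416667 → 1; chars 11.

NL13nt11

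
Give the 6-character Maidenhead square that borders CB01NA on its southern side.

CB00nx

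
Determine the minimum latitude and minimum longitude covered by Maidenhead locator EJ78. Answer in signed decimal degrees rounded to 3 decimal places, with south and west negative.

8.000, -86.000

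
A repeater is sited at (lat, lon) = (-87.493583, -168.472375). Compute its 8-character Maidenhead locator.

AA52sm31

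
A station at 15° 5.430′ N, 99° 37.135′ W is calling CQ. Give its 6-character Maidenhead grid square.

Offset from 180°W / 90°S: lon 80.3811°, lat 105.0905°.
Field: lon ⌊80.3811/20⌋ = 4 → E; lat ⌊105.0905/10⌋ = 10 → K.
Square: lon ⌊0.3811/2⌋ = 0; lat ⌊5.0905/1⌋ = 5.
Subsquare: lon ⌊0.3811/0.0833333⌋ = 4 → e; lat ⌊0.0905/0.0416667⌋ = 2 → c.

EK05ec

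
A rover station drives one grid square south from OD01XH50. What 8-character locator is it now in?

OD01xg59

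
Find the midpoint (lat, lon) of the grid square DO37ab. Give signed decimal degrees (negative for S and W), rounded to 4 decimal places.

Field D=3, O=14: +3·20° lon, +14·10° lat → SW at lon -120°, lat 50°.
Square 3, 7: +3·2° lon, +7·1° lat → SW at lon -114°, lat 57°.
Subsquare a=0, b=1: +0·0.0833333° lon, +1·0.0416667° lat → SW at lon -114°, lat 57.0417°.
Cell spans 0.0833333° lon × 0.0416667° lat. Centre is SW corner plus half of each.
latitude 57.0625, longitude -113.9583.

57.0625, -113.9583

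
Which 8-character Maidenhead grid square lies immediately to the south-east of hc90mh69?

HC90mh78

Longitude extended square 6; +1 → 7.
Latitude extended square 9; −1 → 8.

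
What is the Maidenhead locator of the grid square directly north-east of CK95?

DK06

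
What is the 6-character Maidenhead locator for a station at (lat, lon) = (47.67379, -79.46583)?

FN07gq

Add 180° to longitude and 90° to latitude: 100.5342, 137.6738.
Field: 100.5342/20 → 5 → F, 137.6738/10 → 13 → N; chars FN.
Square: 0.5342/2 → 0, 7.6738/1 → 7; chars 07.
Subsquare: 0.5342/0.0833333 → 6 → g, 0.6738/0.0416667 → 16 → q; chars gq.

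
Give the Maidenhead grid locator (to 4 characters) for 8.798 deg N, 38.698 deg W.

Offset from 180°W / 90°S: lon 141.30°, lat 98.80°.
Field: lon ⌊141.30/20⌋ = 7 → H; lat ⌊98.80/10⌋ = 9 → J.
Square: lon ⌊1.30/2⌋ = 0; lat ⌊8.80/1⌋ = 8.

HJ08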